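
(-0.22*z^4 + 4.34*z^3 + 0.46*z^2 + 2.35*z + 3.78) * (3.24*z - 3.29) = -0.7128*z^5 + 14.7854*z^4 - 12.7882*z^3 + 6.1006*z^2 + 4.5157*z - 12.4362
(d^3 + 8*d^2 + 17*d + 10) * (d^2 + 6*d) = d^5 + 14*d^4 + 65*d^3 + 112*d^2 + 60*d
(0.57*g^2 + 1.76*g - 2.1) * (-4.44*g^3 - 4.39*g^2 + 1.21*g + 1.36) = -2.5308*g^5 - 10.3167*g^4 + 2.2873*g^3 + 12.1238*g^2 - 0.1474*g - 2.856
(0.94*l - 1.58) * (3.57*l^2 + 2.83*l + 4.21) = 3.3558*l^3 - 2.9804*l^2 - 0.514*l - 6.6518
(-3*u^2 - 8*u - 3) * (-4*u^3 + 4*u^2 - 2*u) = 12*u^5 + 20*u^4 - 14*u^3 + 4*u^2 + 6*u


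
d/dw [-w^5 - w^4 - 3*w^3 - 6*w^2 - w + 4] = -5*w^4 - 4*w^3 - 9*w^2 - 12*w - 1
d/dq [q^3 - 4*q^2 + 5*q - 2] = 3*q^2 - 8*q + 5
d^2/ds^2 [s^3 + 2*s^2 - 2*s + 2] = 6*s + 4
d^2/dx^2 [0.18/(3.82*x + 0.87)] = 5.253264/(3.82*x + 0.87)^3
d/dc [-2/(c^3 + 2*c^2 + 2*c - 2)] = 2*(3*c^2 + 4*c + 2)/(c^3 + 2*c^2 + 2*c - 2)^2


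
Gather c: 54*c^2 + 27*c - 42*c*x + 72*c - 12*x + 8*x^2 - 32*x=54*c^2 + c*(99 - 42*x) + 8*x^2 - 44*x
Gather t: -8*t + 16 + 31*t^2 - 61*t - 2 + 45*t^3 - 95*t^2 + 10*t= 45*t^3 - 64*t^2 - 59*t + 14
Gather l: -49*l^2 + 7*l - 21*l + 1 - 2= -49*l^2 - 14*l - 1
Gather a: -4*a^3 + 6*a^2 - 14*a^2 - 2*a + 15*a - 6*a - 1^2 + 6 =-4*a^3 - 8*a^2 + 7*a + 5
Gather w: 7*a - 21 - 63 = 7*a - 84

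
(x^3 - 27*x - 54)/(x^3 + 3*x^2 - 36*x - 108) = (x + 3)/(x + 6)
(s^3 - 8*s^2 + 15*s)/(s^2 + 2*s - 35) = s*(s - 3)/(s + 7)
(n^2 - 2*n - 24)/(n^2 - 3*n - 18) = (n + 4)/(n + 3)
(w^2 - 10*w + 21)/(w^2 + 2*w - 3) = (w^2 - 10*w + 21)/(w^2 + 2*w - 3)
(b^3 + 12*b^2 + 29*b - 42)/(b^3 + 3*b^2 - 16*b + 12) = (b + 7)/(b - 2)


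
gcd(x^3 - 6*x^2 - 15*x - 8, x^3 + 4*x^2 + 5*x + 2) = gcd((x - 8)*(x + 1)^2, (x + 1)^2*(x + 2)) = x^2 + 2*x + 1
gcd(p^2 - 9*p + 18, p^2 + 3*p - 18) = p - 3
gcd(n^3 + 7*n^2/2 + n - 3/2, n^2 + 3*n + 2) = n + 1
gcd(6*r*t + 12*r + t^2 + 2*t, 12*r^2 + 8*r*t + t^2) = 6*r + t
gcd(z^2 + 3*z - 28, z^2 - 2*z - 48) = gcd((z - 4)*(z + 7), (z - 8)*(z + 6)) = 1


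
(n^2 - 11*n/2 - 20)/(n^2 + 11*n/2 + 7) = (2*n^2 - 11*n - 40)/(2*n^2 + 11*n + 14)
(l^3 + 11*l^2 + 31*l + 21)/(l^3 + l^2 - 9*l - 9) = (l + 7)/(l - 3)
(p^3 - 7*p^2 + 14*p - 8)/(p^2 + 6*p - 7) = (p^2 - 6*p + 8)/(p + 7)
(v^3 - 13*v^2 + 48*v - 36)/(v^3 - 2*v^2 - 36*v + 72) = (v^2 - 7*v + 6)/(v^2 + 4*v - 12)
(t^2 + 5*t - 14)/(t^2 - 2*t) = (t + 7)/t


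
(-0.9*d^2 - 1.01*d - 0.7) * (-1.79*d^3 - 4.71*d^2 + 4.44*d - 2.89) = 1.611*d^5 + 6.0469*d^4 + 2.0141*d^3 + 1.4136*d^2 - 0.1891*d + 2.023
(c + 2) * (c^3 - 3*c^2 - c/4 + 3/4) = c^4 - c^3 - 25*c^2/4 + c/4 + 3/2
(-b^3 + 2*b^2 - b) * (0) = 0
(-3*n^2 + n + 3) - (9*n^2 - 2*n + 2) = -12*n^2 + 3*n + 1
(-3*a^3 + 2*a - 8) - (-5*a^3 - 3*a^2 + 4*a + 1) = 2*a^3 + 3*a^2 - 2*a - 9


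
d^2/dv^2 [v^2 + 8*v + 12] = 2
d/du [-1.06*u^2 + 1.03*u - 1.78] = 1.03 - 2.12*u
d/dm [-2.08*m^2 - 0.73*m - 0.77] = -4.16*m - 0.73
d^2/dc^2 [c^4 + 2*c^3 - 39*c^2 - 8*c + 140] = 12*c^2 + 12*c - 78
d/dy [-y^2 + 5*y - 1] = 5 - 2*y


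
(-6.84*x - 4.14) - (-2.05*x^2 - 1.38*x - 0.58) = 2.05*x^2 - 5.46*x - 3.56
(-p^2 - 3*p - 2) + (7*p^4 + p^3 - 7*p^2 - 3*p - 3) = 7*p^4 + p^3 - 8*p^2 - 6*p - 5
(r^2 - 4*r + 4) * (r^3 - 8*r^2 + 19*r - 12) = r^5 - 12*r^4 + 55*r^3 - 120*r^2 + 124*r - 48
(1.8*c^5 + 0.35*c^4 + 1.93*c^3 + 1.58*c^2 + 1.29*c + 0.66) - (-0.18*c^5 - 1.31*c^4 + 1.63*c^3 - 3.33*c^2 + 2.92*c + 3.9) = 1.98*c^5 + 1.66*c^4 + 0.3*c^3 + 4.91*c^2 - 1.63*c - 3.24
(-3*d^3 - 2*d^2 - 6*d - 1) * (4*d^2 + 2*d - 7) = -12*d^5 - 14*d^4 - 7*d^3 - 2*d^2 + 40*d + 7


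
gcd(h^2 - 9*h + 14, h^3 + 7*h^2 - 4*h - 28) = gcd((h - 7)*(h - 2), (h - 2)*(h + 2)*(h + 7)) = h - 2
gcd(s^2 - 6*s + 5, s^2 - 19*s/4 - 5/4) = s - 5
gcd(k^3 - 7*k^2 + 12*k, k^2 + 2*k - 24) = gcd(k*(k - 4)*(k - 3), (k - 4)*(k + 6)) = k - 4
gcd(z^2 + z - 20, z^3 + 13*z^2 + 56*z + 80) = z + 5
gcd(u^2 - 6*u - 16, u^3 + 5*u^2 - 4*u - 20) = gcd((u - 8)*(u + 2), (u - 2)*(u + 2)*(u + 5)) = u + 2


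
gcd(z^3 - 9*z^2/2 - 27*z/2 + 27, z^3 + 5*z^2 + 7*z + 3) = z + 3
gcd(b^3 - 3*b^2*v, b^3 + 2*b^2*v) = b^2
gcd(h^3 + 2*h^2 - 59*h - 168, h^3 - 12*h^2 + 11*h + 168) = h^2 - 5*h - 24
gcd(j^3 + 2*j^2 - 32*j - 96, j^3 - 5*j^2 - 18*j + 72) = j^2 - 2*j - 24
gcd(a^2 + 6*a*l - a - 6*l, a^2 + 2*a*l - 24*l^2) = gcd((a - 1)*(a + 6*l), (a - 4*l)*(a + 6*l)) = a + 6*l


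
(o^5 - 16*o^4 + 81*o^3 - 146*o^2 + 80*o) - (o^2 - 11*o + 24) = o^5 - 16*o^4 + 81*o^3 - 147*o^2 + 91*o - 24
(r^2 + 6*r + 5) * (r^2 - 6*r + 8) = r^4 - 23*r^2 + 18*r + 40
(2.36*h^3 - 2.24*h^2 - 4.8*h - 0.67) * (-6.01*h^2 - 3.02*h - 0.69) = -14.1836*h^5 + 6.3352*h^4 + 33.9844*h^3 + 20.0683*h^2 + 5.3354*h + 0.4623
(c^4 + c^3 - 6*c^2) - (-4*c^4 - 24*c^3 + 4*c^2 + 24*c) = 5*c^4 + 25*c^3 - 10*c^2 - 24*c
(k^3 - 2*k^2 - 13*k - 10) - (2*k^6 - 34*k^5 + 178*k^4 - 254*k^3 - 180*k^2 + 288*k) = -2*k^6 + 34*k^5 - 178*k^4 + 255*k^3 + 178*k^2 - 301*k - 10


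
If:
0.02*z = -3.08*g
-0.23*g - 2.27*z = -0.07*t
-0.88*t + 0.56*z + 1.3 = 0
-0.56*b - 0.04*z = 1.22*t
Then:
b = -3.29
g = -0.00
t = 1.51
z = 0.05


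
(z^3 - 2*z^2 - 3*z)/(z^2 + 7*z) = (z^2 - 2*z - 3)/(z + 7)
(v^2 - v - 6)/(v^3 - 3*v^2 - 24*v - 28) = (v - 3)/(v^2 - 5*v - 14)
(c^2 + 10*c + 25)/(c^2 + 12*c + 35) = (c + 5)/(c + 7)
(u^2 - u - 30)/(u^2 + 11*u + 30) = (u - 6)/(u + 6)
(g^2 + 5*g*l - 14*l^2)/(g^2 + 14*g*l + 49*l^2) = (g - 2*l)/(g + 7*l)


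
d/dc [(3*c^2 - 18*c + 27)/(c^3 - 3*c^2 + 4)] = 3*(-c^3 + 10*c^2 - 25*c + 12)/(c^5 - 4*c^4 + c^3 + 10*c^2 - 4*c - 8)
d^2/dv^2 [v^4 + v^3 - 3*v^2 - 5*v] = 12*v^2 + 6*v - 6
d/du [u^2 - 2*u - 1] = 2*u - 2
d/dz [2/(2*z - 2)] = -1/(z - 1)^2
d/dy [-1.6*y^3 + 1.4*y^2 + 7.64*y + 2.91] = -4.8*y^2 + 2.8*y + 7.64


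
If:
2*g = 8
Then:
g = 4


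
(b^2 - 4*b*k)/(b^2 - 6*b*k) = (b - 4*k)/(b - 6*k)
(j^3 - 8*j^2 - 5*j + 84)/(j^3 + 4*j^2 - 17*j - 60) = (j - 7)/(j + 5)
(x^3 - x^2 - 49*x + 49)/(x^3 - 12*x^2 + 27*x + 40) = (x^3 - x^2 - 49*x + 49)/(x^3 - 12*x^2 + 27*x + 40)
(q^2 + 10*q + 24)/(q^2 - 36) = (q + 4)/(q - 6)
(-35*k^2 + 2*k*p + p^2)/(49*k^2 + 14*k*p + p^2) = (-5*k + p)/(7*k + p)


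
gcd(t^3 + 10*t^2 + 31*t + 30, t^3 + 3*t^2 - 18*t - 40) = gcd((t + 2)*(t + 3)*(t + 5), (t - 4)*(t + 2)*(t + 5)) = t^2 + 7*t + 10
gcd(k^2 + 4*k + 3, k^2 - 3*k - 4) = k + 1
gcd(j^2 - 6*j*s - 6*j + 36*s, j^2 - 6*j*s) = -j + 6*s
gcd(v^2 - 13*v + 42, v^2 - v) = 1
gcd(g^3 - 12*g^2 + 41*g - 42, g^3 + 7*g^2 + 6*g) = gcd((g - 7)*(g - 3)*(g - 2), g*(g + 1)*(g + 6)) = 1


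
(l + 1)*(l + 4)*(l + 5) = l^3 + 10*l^2 + 29*l + 20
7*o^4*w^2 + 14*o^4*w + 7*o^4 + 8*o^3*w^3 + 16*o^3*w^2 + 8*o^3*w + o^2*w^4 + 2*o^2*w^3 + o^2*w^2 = (o + w)*(7*o + w)*(o*w + o)^2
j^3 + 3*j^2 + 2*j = j*(j + 1)*(j + 2)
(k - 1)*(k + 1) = k^2 - 1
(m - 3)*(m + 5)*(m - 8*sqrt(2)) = m^3 - 8*sqrt(2)*m^2 + 2*m^2 - 16*sqrt(2)*m - 15*m + 120*sqrt(2)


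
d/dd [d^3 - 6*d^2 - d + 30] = 3*d^2 - 12*d - 1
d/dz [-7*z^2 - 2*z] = -14*z - 2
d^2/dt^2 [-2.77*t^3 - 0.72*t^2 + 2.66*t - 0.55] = -16.62*t - 1.44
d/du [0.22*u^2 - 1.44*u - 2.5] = 0.44*u - 1.44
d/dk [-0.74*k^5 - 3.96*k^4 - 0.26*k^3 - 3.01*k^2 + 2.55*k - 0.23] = -3.7*k^4 - 15.84*k^3 - 0.78*k^2 - 6.02*k + 2.55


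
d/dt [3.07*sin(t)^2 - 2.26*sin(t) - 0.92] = (6.14*sin(t) - 2.26)*cos(t)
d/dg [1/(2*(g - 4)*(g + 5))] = (-g - 1/2)/(g^4 + 2*g^3 - 39*g^2 - 40*g + 400)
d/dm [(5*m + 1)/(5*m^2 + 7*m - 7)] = (25*m^2 + 35*m - (5*m + 1)*(10*m + 7) - 35)/(5*m^2 + 7*m - 7)^2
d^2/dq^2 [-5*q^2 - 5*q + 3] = -10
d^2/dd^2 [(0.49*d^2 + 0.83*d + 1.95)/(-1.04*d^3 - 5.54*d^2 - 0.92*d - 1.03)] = (-1.059968*d^6 - 5.38636799999999*d^5 - 51.189216*d^4 - 216.778392*d^3 - 342.8409*d^2 - 18.682644*d + 19.486554)/(1.124864*d^9 + 17.976192*d^8 + 98.743008*d^7 + 205.17764*d^6 + 122.956272*d^5 + 114.817236*d^4 + 35.58692*d^3 + 20.247534*d^2 + 2.928084*d + 1.092727)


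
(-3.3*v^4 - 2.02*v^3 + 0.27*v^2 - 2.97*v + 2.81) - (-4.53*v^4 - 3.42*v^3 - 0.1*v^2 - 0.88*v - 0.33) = 1.23*v^4 + 1.4*v^3 + 0.37*v^2 - 2.09*v + 3.14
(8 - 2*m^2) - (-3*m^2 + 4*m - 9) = m^2 - 4*m + 17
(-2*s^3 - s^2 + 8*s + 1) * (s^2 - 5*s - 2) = -2*s^5 + 9*s^4 + 17*s^3 - 37*s^2 - 21*s - 2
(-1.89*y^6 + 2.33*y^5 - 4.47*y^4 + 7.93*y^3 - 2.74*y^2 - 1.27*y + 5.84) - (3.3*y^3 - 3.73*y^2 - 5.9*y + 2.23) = -1.89*y^6 + 2.33*y^5 - 4.47*y^4 + 4.63*y^3 + 0.99*y^2 + 4.63*y + 3.61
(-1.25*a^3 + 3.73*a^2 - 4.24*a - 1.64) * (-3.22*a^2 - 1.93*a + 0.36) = 4.025*a^5 - 9.5981*a^4 + 6.0039*a^3 + 14.8068*a^2 + 1.6388*a - 0.5904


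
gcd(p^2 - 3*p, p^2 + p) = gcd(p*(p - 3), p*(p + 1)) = p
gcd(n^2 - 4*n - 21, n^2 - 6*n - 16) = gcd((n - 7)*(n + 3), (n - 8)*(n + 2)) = 1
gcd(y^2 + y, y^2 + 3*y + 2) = y + 1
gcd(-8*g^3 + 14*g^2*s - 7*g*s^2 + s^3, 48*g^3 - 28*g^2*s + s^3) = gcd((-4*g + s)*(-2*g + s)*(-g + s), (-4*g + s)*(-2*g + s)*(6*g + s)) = 8*g^2 - 6*g*s + s^2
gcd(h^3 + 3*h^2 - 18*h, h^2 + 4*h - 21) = h - 3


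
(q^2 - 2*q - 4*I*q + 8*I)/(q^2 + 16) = (q - 2)/(q + 4*I)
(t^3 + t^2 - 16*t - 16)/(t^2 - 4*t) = t + 5 + 4/t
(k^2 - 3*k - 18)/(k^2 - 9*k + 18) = (k + 3)/(k - 3)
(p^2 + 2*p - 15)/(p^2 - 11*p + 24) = (p + 5)/(p - 8)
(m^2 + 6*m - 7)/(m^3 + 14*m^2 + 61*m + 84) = (m - 1)/(m^2 + 7*m + 12)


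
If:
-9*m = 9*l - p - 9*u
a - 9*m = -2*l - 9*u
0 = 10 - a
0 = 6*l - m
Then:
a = 10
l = 9*u/52 + 5/26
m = 27*u/26 + 15/13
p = 99*u/52 + 315/26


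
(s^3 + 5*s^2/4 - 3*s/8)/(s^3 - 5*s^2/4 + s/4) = (s + 3/2)/(s - 1)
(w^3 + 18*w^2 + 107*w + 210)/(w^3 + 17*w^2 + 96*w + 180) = (w + 7)/(w + 6)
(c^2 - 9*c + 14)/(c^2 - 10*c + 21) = (c - 2)/(c - 3)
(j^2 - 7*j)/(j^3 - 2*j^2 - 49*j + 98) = j/(j^2 + 5*j - 14)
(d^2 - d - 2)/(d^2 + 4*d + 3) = (d - 2)/(d + 3)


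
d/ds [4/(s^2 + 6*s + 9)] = 8*(-s - 3)/(s^2 + 6*s + 9)^2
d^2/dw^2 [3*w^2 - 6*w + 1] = 6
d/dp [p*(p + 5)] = 2*p + 5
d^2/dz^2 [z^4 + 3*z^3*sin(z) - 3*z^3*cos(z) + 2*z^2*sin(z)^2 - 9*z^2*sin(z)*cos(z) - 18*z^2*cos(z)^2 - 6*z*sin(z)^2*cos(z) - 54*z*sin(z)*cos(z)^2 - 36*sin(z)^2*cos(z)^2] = 3*sqrt(2)*z^3*cos(z + pi/4) + 18*z^2*sin(2*z) + 18*sqrt(2)*z^2*sin(z + pi/4) + 40*z^2*cos(2*z) + 12*z^2 + 63*z*sin(z)/2 + 80*z*sin(2*z) + 243*z*sin(3*z)/2 - 33*z*cos(z)/2 - 36*z*cos(2*z) - 27*z*cos(3*z)/2 + 3*sin(z) - 9*sin(2*z) - 9*sin(3*z) - 27*cos(z) - 144*cos(2*z)^2 - 20*cos(2*z) - 81*cos(3*z) + 56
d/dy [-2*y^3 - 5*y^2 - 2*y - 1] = -6*y^2 - 10*y - 2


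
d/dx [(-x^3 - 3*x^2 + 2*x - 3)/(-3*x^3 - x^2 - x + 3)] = (-8*x^4 + 14*x^3 - 31*x^2 - 24*x + 3)/(9*x^6 + 6*x^5 + 7*x^4 - 16*x^3 - 5*x^2 - 6*x + 9)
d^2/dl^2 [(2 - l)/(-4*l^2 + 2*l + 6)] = ((5 - 6*l)*(-2*l^2 + l + 3) - (l - 2)*(4*l - 1)^2)/(-2*l^2 + l + 3)^3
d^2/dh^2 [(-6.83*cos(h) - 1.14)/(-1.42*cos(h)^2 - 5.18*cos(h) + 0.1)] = (0.295297669002591*(1 - cos(h)^2)^2 - 0.0990850455154806*cos(h)^5 - 0.0246869758504948*cos(h)^3 + 0.439635244177512*cos(h)^2 + 0.399107222358217*cos(h) + 0.198094719695473)/(0.274131274131274*cos(h)^2 + 1.0*cos(h) - 0.0193050193050193)^3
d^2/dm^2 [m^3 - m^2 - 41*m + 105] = 6*m - 2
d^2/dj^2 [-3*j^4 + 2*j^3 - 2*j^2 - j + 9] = -36*j^2 + 12*j - 4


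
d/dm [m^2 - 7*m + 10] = 2*m - 7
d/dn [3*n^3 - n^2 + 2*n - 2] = 9*n^2 - 2*n + 2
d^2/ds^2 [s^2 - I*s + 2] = 2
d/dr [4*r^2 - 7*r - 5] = 8*r - 7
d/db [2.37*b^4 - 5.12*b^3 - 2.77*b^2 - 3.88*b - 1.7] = 9.48*b^3 - 15.36*b^2 - 5.54*b - 3.88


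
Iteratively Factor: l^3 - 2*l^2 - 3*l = (l + 1)*(l^2 - 3*l) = l*(l + 1)*(l - 3)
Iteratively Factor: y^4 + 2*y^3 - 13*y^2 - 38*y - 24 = (y + 2)*(y^3 - 13*y - 12) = (y + 2)*(y + 3)*(y^2 - 3*y - 4) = (y - 4)*(y + 2)*(y + 3)*(y + 1)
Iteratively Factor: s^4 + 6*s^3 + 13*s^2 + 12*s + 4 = (s + 2)*(s^3 + 4*s^2 + 5*s + 2) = (s + 2)^2*(s^2 + 2*s + 1) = (s + 1)*(s + 2)^2*(s + 1)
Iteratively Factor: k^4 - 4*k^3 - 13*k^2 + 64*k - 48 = (k - 4)*(k^3 - 13*k + 12) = (k - 4)*(k + 4)*(k^2 - 4*k + 3) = (k - 4)*(k - 1)*(k + 4)*(k - 3)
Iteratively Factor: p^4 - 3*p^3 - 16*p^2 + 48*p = (p + 4)*(p^3 - 7*p^2 + 12*p) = p*(p + 4)*(p^2 - 7*p + 12) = p*(p - 3)*(p + 4)*(p - 4)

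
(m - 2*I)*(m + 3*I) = m^2 + I*m + 6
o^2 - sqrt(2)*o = o*(o - sqrt(2))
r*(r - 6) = r^2 - 6*r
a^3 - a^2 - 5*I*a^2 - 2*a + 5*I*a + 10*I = (a - 2)*(a + 1)*(a - 5*I)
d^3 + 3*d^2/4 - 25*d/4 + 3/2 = (d - 2)*(d - 1/4)*(d + 3)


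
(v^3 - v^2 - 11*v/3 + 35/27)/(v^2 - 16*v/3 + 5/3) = (9*v^2 - 6*v - 35)/(9*(v - 5))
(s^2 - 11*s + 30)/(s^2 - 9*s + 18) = (s - 5)/(s - 3)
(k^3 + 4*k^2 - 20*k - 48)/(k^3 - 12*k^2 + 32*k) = (k^2 + 8*k + 12)/(k*(k - 8))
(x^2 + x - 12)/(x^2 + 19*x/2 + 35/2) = 2*(x^2 + x - 12)/(2*x^2 + 19*x + 35)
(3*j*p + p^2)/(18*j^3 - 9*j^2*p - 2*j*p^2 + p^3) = p/(6*j^2 - 5*j*p + p^2)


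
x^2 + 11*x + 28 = (x + 4)*(x + 7)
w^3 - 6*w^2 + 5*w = w*(w - 5)*(w - 1)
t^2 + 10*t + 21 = (t + 3)*(t + 7)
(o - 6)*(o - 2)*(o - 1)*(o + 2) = o^4 - 7*o^3 + 2*o^2 + 28*o - 24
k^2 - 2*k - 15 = (k - 5)*(k + 3)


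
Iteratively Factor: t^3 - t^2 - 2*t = (t)*(t^2 - t - 2) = t*(t + 1)*(t - 2)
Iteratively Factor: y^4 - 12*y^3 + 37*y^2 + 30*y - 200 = (y - 5)*(y^3 - 7*y^2 + 2*y + 40) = (y - 5)*(y + 2)*(y^2 - 9*y + 20) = (y - 5)*(y - 4)*(y + 2)*(y - 5)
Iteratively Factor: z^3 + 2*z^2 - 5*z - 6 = (z - 2)*(z^2 + 4*z + 3) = (z - 2)*(z + 3)*(z + 1)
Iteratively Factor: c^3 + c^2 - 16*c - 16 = (c - 4)*(c^2 + 5*c + 4) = (c - 4)*(c + 4)*(c + 1)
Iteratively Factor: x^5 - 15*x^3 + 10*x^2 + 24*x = (x - 3)*(x^4 + 3*x^3 - 6*x^2 - 8*x) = (x - 3)*(x + 1)*(x^3 + 2*x^2 - 8*x) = (x - 3)*(x + 1)*(x + 4)*(x^2 - 2*x) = x*(x - 3)*(x + 1)*(x + 4)*(x - 2)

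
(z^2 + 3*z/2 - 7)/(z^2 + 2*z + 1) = (z^2 + 3*z/2 - 7)/(z^2 + 2*z + 1)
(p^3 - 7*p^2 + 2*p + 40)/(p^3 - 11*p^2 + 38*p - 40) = (p + 2)/(p - 2)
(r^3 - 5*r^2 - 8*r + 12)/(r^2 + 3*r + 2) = (r^2 - 7*r + 6)/(r + 1)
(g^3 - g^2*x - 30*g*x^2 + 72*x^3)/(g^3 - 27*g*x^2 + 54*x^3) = (-g + 4*x)/(-g + 3*x)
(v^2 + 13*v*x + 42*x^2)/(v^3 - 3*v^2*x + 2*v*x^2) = (v^2 + 13*v*x + 42*x^2)/(v*(v^2 - 3*v*x + 2*x^2))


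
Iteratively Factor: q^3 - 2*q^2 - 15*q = (q + 3)*(q^2 - 5*q) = q*(q + 3)*(q - 5)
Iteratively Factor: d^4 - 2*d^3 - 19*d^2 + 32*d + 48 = (d + 4)*(d^3 - 6*d^2 + 5*d + 12) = (d - 3)*(d + 4)*(d^2 - 3*d - 4) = (d - 3)*(d + 1)*(d + 4)*(d - 4)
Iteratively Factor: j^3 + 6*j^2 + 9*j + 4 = (j + 4)*(j^2 + 2*j + 1) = (j + 1)*(j + 4)*(j + 1)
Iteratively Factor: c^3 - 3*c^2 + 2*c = (c - 2)*(c^2 - c) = (c - 2)*(c - 1)*(c)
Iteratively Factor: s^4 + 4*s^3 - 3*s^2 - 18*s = (s)*(s^3 + 4*s^2 - 3*s - 18) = s*(s + 3)*(s^2 + s - 6) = s*(s - 2)*(s + 3)*(s + 3)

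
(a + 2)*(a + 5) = a^2 + 7*a + 10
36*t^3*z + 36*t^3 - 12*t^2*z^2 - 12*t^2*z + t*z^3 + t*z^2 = (-6*t + z)^2*(t*z + t)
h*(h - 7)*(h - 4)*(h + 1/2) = h^4 - 21*h^3/2 + 45*h^2/2 + 14*h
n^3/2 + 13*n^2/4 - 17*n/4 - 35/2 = (n/2 + 1)*(n - 5/2)*(n + 7)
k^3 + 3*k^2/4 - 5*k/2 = k*(k - 5/4)*(k + 2)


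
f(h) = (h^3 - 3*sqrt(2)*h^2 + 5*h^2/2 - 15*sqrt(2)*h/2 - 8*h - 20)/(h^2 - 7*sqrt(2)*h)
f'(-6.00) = 0.71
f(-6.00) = -1.96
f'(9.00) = -73.33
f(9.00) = -49.46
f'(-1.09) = -1.20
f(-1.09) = -0.26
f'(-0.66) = -4.18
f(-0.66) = -1.26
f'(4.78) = -1.38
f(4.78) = 1.62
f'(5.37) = -2.00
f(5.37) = 0.63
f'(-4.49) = 0.61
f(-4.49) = -0.96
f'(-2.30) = 0.21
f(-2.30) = 0.05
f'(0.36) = -15.25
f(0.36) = 7.83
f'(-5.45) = 0.68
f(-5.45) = -1.58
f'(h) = (-2*h + 7*sqrt(2))*(h^3 - 3*sqrt(2)*h^2 + 5*h^2/2 - 15*sqrt(2)*h/2 - 8*h - 20)/(h^2 - 7*sqrt(2)*h)^2 + (3*h^2 - 6*sqrt(2)*h + 5*h - 15*sqrt(2)/2 - 8)/(h^2 - 7*sqrt(2)*h)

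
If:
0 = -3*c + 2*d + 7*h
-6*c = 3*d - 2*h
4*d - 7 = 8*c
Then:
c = -175/344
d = 63/86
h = -147/344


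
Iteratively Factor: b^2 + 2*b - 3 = (b - 1)*(b + 3)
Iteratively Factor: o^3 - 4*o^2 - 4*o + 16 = (o + 2)*(o^2 - 6*o + 8) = (o - 4)*(o + 2)*(o - 2)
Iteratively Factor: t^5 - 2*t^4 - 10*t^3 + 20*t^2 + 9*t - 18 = (t + 3)*(t^4 - 5*t^3 + 5*t^2 + 5*t - 6) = (t - 3)*(t + 3)*(t^3 - 2*t^2 - t + 2) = (t - 3)*(t - 1)*(t + 3)*(t^2 - t - 2) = (t - 3)*(t - 1)*(t + 1)*(t + 3)*(t - 2)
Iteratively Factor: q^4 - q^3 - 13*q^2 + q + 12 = (q - 1)*(q^3 - 13*q - 12) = (q - 1)*(q + 3)*(q^2 - 3*q - 4) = (q - 4)*(q - 1)*(q + 3)*(q + 1)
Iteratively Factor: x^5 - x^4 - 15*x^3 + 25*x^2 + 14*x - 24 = (x + 4)*(x^4 - 5*x^3 + 5*x^2 + 5*x - 6) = (x - 1)*(x + 4)*(x^3 - 4*x^2 + x + 6) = (x - 3)*(x - 1)*(x + 4)*(x^2 - x - 2) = (x - 3)*(x - 1)*(x + 1)*(x + 4)*(x - 2)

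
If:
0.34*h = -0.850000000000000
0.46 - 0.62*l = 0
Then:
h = -2.50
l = 0.74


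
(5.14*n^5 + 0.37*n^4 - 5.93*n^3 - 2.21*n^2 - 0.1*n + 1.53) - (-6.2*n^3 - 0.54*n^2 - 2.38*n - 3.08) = 5.14*n^5 + 0.37*n^4 + 0.27*n^3 - 1.67*n^2 + 2.28*n + 4.61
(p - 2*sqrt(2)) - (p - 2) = 2 - 2*sqrt(2)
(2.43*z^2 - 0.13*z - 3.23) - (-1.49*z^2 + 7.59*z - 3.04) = 3.92*z^2 - 7.72*z - 0.19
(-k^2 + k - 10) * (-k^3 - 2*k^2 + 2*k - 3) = k^5 + k^4 + 6*k^3 + 25*k^2 - 23*k + 30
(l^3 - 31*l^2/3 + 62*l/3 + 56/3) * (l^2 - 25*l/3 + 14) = l^5 - 56*l^4/3 + 1087*l^3/9 - 2684*l^2/9 + 1204*l/9 + 784/3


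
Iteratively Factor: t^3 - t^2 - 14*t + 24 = (t - 3)*(t^2 + 2*t - 8) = (t - 3)*(t - 2)*(t + 4)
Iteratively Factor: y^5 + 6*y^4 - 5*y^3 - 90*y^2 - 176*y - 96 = (y + 3)*(y^4 + 3*y^3 - 14*y^2 - 48*y - 32) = (y + 1)*(y + 3)*(y^3 + 2*y^2 - 16*y - 32) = (y - 4)*(y + 1)*(y + 3)*(y^2 + 6*y + 8) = (y - 4)*(y + 1)*(y + 3)*(y + 4)*(y + 2)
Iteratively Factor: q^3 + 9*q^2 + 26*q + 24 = (q + 3)*(q^2 + 6*q + 8) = (q + 2)*(q + 3)*(q + 4)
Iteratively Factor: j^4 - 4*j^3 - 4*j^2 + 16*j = (j + 2)*(j^3 - 6*j^2 + 8*j) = j*(j + 2)*(j^2 - 6*j + 8) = j*(j - 2)*(j + 2)*(j - 4)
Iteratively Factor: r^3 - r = (r - 1)*(r^2 + r) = (r - 1)*(r + 1)*(r)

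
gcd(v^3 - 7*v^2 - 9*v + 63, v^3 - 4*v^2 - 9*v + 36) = v^2 - 9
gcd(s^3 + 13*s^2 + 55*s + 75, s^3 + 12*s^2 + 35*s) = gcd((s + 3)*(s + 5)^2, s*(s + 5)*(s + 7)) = s + 5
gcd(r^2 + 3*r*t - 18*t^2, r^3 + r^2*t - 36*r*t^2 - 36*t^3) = r + 6*t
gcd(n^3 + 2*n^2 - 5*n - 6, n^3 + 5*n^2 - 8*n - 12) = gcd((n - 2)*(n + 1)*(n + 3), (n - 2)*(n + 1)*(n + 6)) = n^2 - n - 2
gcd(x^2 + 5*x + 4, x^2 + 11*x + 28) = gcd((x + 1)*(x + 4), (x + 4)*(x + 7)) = x + 4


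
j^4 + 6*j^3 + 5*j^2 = j^2*(j + 1)*(j + 5)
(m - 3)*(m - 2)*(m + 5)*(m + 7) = m^4 + 7*m^3 - 19*m^2 - 103*m + 210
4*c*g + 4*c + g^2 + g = (4*c + g)*(g + 1)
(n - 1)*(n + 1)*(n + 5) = n^3 + 5*n^2 - n - 5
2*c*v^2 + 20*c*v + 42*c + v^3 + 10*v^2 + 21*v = (2*c + v)*(v + 3)*(v + 7)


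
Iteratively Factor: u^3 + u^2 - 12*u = (u + 4)*(u^2 - 3*u) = (u - 3)*(u + 4)*(u)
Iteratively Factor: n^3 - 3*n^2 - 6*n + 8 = (n + 2)*(n^2 - 5*n + 4) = (n - 4)*(n + 2)*(n - 1)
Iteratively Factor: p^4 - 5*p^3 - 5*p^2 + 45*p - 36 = (p + 3)*(p^3 - 8*p^2 + 19*p - 12) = (p - 1)*(p + 3)*(p^2 - 7*p + 12) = (p - 4)*(p - 1)*(p + 3)*(p - 3)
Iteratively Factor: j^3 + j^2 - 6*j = (j)*(j^2 + j - 6) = j*(j - 2)*(j + 3)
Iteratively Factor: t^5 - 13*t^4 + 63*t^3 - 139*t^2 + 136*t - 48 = (t - 4)*(t^4 - 9*t^3 + 27*t^2 - 31*t + 12) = (t - 4)*(t - 1)*(t^3 - 8*t^2 + 19*t - 12) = (t - 4)*(t - 3)*(t - 1)*(t^2 - 5*t + 4) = (t - 4)^2*(t - 3)*(t - 1)*(t - 1)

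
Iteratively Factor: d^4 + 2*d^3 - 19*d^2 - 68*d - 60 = (d - 5)*(d^3 + 7*d^2 + 16*d + 12) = (d - 5)*(d + 2)*(d^2 + 5*d + 6) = (d - 5)*(d + 2)*(d + 3)*(d + 2)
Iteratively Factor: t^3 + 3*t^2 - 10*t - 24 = (t + 2)*(t^2 + t - 12) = (t - 3)*(t + 2)*(t + 4)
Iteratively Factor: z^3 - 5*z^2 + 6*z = (z)*(z^2 - 5*z + 6) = z*(z - 2)*(z - 3)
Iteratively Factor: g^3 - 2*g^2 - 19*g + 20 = (g - 1)*(g^2 - g - 20) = (g - 1)*(g + 4)*(g - 5)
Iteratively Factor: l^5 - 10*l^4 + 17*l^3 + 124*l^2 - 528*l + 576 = (l + 4)*(l^4 - 14*l^3 + 73*l^2 - 168*l + 144) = (l - 3)*(l + 4)*(l^3 - 11*l^2 + 40*l - 48) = (l - 4)*(l - 3)*(l + 4)*(l^2 - 7*l + 12) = (l - 4)^2*(l - 3)*(l + 4)*(l - 3)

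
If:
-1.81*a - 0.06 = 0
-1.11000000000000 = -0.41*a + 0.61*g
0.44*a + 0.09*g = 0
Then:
No Solution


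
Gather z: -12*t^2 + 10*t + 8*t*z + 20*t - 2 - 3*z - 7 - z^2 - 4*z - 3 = -12*t^2 + 30*t - z^2 + z*(8*t - 7) - 12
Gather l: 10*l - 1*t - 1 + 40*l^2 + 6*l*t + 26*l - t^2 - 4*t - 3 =40*l^2 + l*(6*t + 36) - t^2 - 5*t - 4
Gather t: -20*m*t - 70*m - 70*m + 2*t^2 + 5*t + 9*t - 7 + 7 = -140*m + 2*t^2 + t*(14 - 20*m)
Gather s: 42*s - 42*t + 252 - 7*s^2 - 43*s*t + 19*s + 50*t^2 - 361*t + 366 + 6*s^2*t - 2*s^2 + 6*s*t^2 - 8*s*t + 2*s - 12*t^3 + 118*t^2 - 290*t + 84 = s^2*(6*t - 9) + s*(6*t^2 - 51*t + 63) - 12*t^3 + 168*t^2 - 693*t + 702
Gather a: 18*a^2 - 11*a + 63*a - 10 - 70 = 18*a^2 + 52*a - 80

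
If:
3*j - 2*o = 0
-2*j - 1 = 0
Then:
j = -1/2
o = -3/4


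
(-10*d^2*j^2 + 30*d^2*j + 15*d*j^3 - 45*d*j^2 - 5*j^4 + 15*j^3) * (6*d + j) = -60*d^3*j^2 + 180*d^3*j + 80*d^2*j^3 - 240*d^2*j^2 - 15*d*j^4 + 45*d*j^3 - 5*j^5 + 15*j^4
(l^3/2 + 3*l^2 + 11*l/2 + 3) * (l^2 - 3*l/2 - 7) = l^5/2 + 9*l^4/4 - 5*l^3/2 - 105*l^2/4 - 43*l - 21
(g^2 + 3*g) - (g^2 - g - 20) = 4*g + 20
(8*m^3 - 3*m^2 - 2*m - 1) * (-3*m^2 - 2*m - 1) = -24*m^5 - 7*m^4 + 4*m^3 + 10*m^2 + 4*m + 1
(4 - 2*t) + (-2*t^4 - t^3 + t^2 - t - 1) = -2*t^4 - t^3 + t^2 - 3*t + 3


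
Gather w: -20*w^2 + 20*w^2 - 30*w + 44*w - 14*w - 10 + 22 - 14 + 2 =0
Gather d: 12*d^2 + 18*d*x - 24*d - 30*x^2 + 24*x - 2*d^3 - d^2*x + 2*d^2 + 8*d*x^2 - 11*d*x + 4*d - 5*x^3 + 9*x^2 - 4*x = -2*d^3 + d^2*(14 - x) + d*(8*x^2 + 7*x - 20) - 5*x^3 - 21*x^2 + 20*x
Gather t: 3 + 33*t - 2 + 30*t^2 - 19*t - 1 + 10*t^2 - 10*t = 40*t^2 + 4*t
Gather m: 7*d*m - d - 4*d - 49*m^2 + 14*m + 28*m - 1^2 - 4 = -5*d - 49*m^2 + m*(7*d + 42) - 5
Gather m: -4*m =-4*m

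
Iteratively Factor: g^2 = (g)*(g)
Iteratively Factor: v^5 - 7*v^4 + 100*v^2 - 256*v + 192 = (v - 3)*(v^4 - 4*v^3 - 12*v^2 + 64*v - 64) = (v - 3)*(v - 2)*(v^3 - 2*v^2 - 16*v + 32) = (v - 4)*(v - 3)*(v - 2)*(v^2 + 2*v - 8) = (v - 4)*(v - 3)*(v - 2)^2*(v + 4)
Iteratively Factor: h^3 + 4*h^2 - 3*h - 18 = (h + 3)*(h^2 + h - 6) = (h + 3)^2*(h - 2)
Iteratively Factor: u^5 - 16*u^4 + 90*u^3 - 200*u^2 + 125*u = (u - 5)*(u^4 - 11*u^3 + 35*u^2 - 25*u) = (u - 5)^2*(u^3 - 6*u^2 + 5*u) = u*(u - 5)^2*(u^2 - 6*u + 5) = u*(u - 5)^2*(u - 1)*(u - 5)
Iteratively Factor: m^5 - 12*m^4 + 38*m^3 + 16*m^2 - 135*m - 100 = (m - 5)*(m^4 - 7*m^3 + 3*m^2 + 31*m + 20) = (m - 5)*(m + 1)*(m^3 - 8*m^2 + 11*m + 20) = (m - 5)*(m - 4)*(m + 1)*(m^2 - 4*m - 5) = (m - 5)*(m - 4)*(m + 1)^2*(m - 5)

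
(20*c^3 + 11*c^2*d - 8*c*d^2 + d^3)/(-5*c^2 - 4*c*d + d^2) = -4*c + d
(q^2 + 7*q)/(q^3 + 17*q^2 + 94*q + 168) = q/(q^2 + 10*q + 24)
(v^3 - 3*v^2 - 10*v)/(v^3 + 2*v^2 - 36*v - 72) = v*(v - 5)/(v^2 - 36)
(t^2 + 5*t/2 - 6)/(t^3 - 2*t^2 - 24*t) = (t - 3/2)/(t*(t - 6))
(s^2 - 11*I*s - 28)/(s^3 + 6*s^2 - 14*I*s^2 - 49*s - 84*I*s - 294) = (s - 4*I)/(s^2 + s*(6 - 7*I) - 42*I)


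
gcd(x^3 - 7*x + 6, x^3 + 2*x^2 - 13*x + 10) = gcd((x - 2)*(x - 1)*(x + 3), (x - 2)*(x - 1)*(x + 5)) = x^2 - 3*x + 2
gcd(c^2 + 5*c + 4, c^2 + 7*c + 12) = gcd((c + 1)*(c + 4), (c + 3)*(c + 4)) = c + 4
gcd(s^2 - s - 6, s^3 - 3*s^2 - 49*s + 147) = s - 3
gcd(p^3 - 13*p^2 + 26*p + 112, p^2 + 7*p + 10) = p + 2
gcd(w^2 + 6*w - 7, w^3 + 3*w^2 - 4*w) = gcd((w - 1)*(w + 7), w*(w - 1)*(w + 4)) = w - 1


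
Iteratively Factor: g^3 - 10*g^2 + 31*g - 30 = (g - 2)*(g^2 - 8*g + 15) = (g - 5)*(g - 2)*(g - 3)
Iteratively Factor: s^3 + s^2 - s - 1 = (s - 1)*(s^2 + 2*s + 1) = (s - 1)*(s + 1)*(s + 1)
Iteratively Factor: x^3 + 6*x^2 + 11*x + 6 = (x + 2)*(x^2 + 4*x + 3) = (x + 2)*(x + 3)*(x + 1)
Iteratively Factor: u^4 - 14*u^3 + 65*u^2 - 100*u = (u - 4)*(u^3 - 10*u^2 + 25*u) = (u - 5)*(u - 4)*(u^2 - 5*u) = (u - 5)^2*(u - 4)*(u)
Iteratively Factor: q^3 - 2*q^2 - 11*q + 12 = (q + 3)*(q^2 - 5*q + 4) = (q - 4)*(q + 3)*(q - 1)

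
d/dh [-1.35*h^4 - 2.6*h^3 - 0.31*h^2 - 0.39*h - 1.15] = -5.4*h^3 - 7.8*h^2 - 0.62*h - 0.39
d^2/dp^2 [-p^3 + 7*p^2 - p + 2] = 14 - 6*p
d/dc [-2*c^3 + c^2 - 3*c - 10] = -6*c^2 + 2*c - 3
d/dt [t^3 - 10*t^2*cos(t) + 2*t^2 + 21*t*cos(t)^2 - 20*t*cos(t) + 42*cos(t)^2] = 10*t^2*sin(t) + 3*t^2 - 21*t*sin(2*t) - 20*sqrt(2)*t*cos(t + pi/4) + 4*t - 42*sin(2*t) - 20*cos(t) + 21*cos(2*t)/2 + 21/2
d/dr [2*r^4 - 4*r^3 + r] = 8*r^3 - 12*r^2 + 1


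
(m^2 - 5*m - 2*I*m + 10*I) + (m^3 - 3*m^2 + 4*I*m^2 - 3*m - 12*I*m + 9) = m^3 - 2*m^2 + 4*I*m^2 - 8*m - 14*I*m + 9 + 10*I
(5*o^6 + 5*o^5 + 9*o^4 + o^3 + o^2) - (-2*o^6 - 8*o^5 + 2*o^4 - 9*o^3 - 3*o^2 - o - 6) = 7*o^6 + 13*o^5 + 7*o^4 + 10*o^3 + 4*o^2 + o + 6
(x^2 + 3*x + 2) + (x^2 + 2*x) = 2*x^2 + 5*x + 2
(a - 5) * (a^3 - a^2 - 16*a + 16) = a^4 - 6*a^3 - 11*a^2 + 96*a - 80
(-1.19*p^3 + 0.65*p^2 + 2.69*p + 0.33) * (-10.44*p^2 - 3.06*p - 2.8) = 12.4236*p^5 - 3.1446*p^4 - 26.7406*p^3 - 13.4966*p^2 - 8.5418*p - 0.924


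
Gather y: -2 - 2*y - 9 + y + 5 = -y - 6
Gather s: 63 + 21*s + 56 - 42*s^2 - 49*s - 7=-42*s^2 - 28*s + 112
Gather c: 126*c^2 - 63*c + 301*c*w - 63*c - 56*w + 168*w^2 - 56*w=126*c^2 + c*(301*w - 126) + 168*w^2 - 112*w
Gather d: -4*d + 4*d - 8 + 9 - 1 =0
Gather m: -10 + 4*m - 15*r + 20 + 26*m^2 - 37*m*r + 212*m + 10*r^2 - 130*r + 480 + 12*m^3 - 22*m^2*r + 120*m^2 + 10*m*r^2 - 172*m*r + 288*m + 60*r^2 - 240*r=12*m^3 + m^2*(146 - 22*r) + m*(10*r^2 - 209*r + 504) + 70*r^2 - 385*r + 490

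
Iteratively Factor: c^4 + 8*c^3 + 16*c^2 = (c + 4)*(c^3 + 4*c^2) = (c + 4)^2*(c^2) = c*(c + 4)^2*(c)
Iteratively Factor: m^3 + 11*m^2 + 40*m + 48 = (m + 3)*(m^2 + 8*m + 16) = (m + 3)*(m + 4)*(m + 4)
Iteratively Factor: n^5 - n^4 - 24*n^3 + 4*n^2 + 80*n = (n)*(n^4 - n^3 - 24*n^2 + 4*n + 80) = n*(n - 2)*(n^3 + n^2 - 22*n - 40) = n*(n - 2)*(n + 2)*(n^2 - n - 20) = n*(n - 2)*(n + 2)*(n + 4)*(n - 5)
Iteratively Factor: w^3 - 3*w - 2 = (w + 1)*(w^2 - w - 2) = (w - 2)*(w + 1)*(w + 1)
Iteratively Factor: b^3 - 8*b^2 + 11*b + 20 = (b - 5)*(b^2 - 3*b - 4) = (b - 5)*(b + 1)*(b - 4)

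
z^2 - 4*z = z*(z - 4)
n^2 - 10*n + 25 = (n - 5)^2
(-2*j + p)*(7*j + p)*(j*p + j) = -14*j^3*p - 14*j^3 + 5*j^2*p^2 + 5*j^2*p + j*p^3 + j*p^2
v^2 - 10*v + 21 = (v - 7)*(v - 3)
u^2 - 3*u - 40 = (u - 8)*(u + 5)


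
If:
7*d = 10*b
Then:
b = 7*d/10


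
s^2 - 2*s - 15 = (s - 5)*(s + 3)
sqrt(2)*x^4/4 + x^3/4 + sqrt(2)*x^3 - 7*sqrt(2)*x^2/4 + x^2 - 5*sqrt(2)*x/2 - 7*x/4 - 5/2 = (x/2 + 1/2)*(x - 2)*(x + 5)*(sqrt(2)*x/2 + 1/2)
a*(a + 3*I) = a^2 + 3*I*a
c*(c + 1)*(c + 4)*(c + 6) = c^4 + 11*c^3 + 34*c^2 + 24*c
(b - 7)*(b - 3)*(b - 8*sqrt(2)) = b^3 - 8*sqrt(2)*b^2 - 10*b^2 + 21*b + 80*sqrt(2)*b - 168*sqrt(2)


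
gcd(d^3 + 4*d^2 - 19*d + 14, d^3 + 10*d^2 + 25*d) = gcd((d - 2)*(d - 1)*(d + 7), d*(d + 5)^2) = 1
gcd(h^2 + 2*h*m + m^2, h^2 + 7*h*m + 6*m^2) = h + m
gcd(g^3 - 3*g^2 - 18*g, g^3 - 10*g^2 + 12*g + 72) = g - 6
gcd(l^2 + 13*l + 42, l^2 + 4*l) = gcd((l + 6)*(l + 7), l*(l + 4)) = 1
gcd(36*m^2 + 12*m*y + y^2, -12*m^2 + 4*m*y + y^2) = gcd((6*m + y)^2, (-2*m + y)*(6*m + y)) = 6*m + y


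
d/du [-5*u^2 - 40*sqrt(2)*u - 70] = -10*u - 40*sqrt(2)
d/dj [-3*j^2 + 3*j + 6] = 3 - 6*j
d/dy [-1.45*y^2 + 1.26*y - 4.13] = 1.26 - 2.9*y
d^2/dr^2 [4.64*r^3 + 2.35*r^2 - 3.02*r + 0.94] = 27.84*r + 4.7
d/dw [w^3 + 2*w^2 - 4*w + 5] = 3*w^2 + 4*w - 4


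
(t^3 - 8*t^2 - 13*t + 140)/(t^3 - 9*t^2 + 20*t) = (t^2 - 3*t - 28)/(t*(t - 4))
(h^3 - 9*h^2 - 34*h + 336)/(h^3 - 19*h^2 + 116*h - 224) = (h + 6)/(h - 4)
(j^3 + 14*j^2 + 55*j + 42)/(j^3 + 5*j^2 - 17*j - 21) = (j + 6)/(j - 3)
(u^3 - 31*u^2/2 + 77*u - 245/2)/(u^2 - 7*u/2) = u - 12 + 35/u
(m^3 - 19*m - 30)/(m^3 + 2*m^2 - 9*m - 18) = (m - 5)/(m - 3)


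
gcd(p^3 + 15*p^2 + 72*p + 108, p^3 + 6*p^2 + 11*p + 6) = p + 3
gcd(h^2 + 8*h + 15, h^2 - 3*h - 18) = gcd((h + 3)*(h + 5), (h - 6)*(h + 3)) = h + 3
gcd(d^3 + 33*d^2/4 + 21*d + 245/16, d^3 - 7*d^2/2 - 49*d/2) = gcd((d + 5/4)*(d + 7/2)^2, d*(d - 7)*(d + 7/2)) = d + 7/2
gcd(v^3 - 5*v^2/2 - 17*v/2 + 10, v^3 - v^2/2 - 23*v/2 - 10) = v^2 - 3*v/2 - 10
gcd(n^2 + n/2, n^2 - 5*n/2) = n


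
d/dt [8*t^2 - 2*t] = 16*t - 2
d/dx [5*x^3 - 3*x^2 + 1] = 3*x*(5*x - 2)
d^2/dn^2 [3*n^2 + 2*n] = 6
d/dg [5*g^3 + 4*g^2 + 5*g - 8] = 15*g^2 + 8*g + 5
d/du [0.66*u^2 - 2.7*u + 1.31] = 1.32*u - 2.7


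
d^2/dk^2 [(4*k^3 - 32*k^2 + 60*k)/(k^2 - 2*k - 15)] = 144/(k^3 + 9*k^2 + 27*k + 27)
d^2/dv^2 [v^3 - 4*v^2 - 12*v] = 6*v - 8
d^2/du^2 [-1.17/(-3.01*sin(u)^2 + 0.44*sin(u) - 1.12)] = (-42.401268*sin(u)^4 + 4.648644*sin(u)^3 + 79.152606*sin(u)^2 - 9.873864*sin(u) - 7.435584)/(3.01*sin(u)^2 - 0.44*sin(u) + 1.12)^3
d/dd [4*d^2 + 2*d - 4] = 8*d + 2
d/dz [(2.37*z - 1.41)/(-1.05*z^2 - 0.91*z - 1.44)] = (2.4885*z^2 - 2.961*z - 4.6959)/(1.1025*z^4 + 1.911*z^3 + 3.8521*z^2 + 2.6208*z + 2.0736)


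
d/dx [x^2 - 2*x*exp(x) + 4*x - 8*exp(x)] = -2*x*exp(x) + 2*x - 10*exp(x) + 4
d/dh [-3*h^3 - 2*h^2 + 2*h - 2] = -9*h^2 - 4*h + 2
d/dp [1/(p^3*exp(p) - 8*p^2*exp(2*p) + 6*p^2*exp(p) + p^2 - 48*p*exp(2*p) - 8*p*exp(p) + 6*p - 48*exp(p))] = (-p^3*exp(p) + 16*p^2*exp(2*p) - 9*p^2*exp(p) + 112*p*exp(2*p) - 4*p*exp(p) - 2*p + 48*exp(2*p) + 56*exp(p) - 6)/(p^3*exp(p) - 8*p^2*exp(2*p) + 6*p^2*exp(p) + p^2 - 48*p*exp(2*p) - 8*p*exp(p) + 6*p - 48*exp(p))^2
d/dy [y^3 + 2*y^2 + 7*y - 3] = 3*y^2 + 4*y + 7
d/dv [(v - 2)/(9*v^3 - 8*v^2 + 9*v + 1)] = (9*v^3 - 8*v^2 + 9*v - (v - 2)*(27*v^2 - 16*v + 9) + 1)/(9*v^3 - 8*v^2 + 9*v + 1)^2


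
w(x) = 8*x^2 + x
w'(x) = 16*x + 1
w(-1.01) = 7.15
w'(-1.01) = -15.16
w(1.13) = 11.35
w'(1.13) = 19.08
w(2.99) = 74.51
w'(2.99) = 48.84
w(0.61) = 3.59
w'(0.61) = 10.76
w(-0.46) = 1.23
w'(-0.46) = -6.36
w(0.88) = 7.08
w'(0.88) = 15.08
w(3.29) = 89.88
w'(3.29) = 53.64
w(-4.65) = 168.33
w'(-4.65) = -73.40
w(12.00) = 1164.00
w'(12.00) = 193.00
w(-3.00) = 69.00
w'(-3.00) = -47.00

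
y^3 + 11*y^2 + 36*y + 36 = (y + 2)*(y + 3)*(y + 6)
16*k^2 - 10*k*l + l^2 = (-8*k + l)*(-2*k + l)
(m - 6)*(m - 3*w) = m^2 - 3*m*w - 6*m + 18*w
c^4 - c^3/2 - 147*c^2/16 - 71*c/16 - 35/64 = (c - 7/2)*(c + 1/4)^2*(c + 5/2)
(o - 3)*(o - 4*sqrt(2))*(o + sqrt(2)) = o^3 - 3*sqrt(2)*o^2 - 3*o^2 - 8*o + 9*sqrt(2)*o + 24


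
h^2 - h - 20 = (h - 5)*(h + 4)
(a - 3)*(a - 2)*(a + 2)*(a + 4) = a^4 + a^3 - 16*a^2 - 4*a + 48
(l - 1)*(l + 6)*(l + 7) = l^3 + 12*l^2 + 29*l - 42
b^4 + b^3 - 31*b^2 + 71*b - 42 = (b - 3)*(b - 2)*(b - 1)*(b + 7)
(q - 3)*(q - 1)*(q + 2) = q^3 - 2*q^2 - 5*q + 6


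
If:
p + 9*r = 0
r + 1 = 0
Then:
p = 9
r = -1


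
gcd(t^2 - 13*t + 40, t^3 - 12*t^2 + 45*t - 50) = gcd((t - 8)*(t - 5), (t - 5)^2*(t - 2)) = t - 5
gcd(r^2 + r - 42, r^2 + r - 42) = r^2 + r - 42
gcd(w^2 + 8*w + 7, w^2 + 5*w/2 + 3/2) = w + 1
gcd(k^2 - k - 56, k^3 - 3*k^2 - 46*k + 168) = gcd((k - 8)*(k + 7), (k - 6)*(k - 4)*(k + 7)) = k + 7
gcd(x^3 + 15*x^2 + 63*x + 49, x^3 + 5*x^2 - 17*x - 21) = x^2 + 8*x + 7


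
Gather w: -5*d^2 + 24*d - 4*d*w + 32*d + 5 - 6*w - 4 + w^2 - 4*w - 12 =-5*d^2 + 56*d + w^2 + w*(-4*d - 10) - 11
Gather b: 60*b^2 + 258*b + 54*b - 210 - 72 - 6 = 60*b^2 + 312*b - 288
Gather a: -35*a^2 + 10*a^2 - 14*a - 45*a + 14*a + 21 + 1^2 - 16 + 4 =-25*a^2 - 45*a + 10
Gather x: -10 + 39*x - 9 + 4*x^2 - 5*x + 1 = 4*x^2 + 34*x - 18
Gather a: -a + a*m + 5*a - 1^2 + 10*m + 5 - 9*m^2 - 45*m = a*(m + 4) - 9*m^2 - 35*m + 4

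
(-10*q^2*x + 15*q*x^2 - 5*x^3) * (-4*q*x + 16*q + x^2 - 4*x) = 40*q^3*x^2 - 160*q^3*x - 70*q^2*x^3 + 280*q^2*x^2 + 35*q*x^4 - 140*q*x^3 - 5*x^5 + 20*x^4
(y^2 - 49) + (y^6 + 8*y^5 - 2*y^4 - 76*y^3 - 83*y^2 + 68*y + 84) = y^6 + 8*y^5 - 2*y^4 - 76*y^3 - 82*y^2 + 68*y + 35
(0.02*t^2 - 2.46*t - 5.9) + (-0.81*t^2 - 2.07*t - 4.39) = -0.79*t^2 - 4.53*t - 10.29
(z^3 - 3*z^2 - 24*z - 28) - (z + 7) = z^3 - 3*z^2 - 25*z - 35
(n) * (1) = n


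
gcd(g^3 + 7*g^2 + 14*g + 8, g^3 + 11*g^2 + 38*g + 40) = g^2 + 6*g + 8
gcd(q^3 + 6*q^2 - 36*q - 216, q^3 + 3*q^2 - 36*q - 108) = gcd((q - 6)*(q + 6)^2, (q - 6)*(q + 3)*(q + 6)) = q^2 - 36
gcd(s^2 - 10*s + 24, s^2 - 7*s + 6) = s - 6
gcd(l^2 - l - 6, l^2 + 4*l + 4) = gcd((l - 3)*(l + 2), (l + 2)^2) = l + 2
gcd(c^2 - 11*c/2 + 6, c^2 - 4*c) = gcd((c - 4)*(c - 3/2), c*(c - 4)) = c - 4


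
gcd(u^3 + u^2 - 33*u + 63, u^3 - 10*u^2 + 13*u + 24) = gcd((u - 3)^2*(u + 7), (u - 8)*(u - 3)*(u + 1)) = u - 3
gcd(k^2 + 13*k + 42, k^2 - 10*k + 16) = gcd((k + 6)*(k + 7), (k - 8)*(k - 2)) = 1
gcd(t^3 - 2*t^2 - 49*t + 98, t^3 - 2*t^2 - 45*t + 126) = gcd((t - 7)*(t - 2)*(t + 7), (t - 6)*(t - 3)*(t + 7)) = t + 7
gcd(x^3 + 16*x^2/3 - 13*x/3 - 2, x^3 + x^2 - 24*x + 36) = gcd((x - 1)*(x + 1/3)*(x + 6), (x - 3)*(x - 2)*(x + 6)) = x + 6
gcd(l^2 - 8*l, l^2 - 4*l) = l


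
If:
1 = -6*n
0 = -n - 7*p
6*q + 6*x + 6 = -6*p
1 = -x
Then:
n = -1/6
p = 1/42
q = -1/42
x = -1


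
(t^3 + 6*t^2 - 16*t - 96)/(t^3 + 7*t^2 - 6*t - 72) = (t - 4)/(t - 3)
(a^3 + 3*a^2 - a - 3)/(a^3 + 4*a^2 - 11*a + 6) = (a^2 + 4*a + 3)/(a^2 + 5*a - 6)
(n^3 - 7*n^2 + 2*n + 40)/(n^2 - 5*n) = n - 2 - 8/n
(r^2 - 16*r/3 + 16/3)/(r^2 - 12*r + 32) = (r - 4/3)/(r - 8)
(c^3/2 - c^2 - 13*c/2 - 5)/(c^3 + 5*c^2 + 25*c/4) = 2*(c^3 - 2*c^2 - 13*c - 10)/(c*(4*c^2 + 20*c + 25))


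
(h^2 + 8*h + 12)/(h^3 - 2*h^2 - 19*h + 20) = (h^2 + 8*h + 12)/(h^3 - 2*h^2 - 19*h + 20)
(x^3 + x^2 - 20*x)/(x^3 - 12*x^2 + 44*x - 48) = x*(x + 5)/(x^2 - 8*x + 12)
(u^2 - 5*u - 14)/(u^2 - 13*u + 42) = (u + 2)/(u - 6)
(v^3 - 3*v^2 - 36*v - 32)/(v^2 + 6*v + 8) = (v^2 - 7*v - 8)/(v + 2)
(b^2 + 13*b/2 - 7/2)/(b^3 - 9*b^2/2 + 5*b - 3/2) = (b + 7)/(b^2 - 4*b + 3)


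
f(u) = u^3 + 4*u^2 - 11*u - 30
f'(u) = 3*u^2 + 8*u - 11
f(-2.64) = 8.52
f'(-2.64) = -11.21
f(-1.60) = -6.26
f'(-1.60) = -16.12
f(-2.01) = 0.15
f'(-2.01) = -14.96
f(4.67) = 107.71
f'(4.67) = 91.79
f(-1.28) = -11.46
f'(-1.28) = -16.32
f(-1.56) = -6.90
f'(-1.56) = -16.18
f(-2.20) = 2.91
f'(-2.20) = -14.08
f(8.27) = 718.21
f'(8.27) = 260.34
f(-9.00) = -336.00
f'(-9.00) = 160.00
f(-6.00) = -36.00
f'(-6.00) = 49.00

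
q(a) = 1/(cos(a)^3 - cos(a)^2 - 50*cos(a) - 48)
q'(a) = (3*sin(a)*cos(a)^2 - 2*sin(a)*cos(a) - 50*sin(a))/(cos(a)^3 - cos(a)^2 - 50*cos(a) - 48)^2 = (3*cos(a)^2 - 2*cos(a) - 50)*sin(a)/(-cos(a)^3 + cos(a)^2 + 50*cos(a) + 48)^2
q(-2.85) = -0.52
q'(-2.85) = 3.58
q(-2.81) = -0.41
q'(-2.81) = 2.44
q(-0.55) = -0.01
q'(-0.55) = 0.00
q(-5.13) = -0.01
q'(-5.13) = -0.01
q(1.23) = -0.02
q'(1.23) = -0.01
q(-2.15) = -0.05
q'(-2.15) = 0.09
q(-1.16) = -0.01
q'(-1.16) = 0.01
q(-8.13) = -0.03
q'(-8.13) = 0.04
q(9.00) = -0.25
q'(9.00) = -1.16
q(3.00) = -2.22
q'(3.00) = -31.31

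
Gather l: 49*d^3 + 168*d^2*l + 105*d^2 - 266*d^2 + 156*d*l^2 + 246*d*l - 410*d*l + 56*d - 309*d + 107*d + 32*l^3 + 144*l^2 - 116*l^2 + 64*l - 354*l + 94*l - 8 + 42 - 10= 49*d^3 - 161*d^2 - 146*d + 32*l^3 + l^2*(156*d + 28) + l*(168*d^2 - 164*d - 196) + 24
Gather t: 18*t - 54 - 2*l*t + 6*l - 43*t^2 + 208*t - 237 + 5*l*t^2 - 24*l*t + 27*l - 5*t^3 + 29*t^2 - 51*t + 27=33*l - 5*t^3 + t^2*(5*l - 14) + t*(175 - 26*l) - 264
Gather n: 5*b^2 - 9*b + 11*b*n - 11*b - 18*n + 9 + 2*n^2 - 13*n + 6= 5*b^2 - 20*b + 2*n^2 + n*(11*b - 31) + 15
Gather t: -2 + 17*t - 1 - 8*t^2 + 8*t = -8*t^2 + 25*t - 3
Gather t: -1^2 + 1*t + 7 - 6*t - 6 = -5*t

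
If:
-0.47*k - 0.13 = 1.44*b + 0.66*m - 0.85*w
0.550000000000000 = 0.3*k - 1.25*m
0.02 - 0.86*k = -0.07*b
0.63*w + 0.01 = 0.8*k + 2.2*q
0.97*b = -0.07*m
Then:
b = 0.03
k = 0.03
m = -0.43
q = -0.04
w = -0.12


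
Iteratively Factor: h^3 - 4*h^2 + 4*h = (h)*(h^2 - 4*h + 4) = h*(h - 2)*(h - 2)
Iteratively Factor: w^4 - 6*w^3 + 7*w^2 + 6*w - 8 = (w + 1)*(w^3 - 7*w^2 + 14*w - 8) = (w - 1)*(w + 1)*(w^2 - 6*w + 8) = (w - 2)*(w - 1)*(w + 1)*(w - 4)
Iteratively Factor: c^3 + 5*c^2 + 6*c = (c)*(c^2 + 5*c + 6) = c*(c + 2)*(c + 3)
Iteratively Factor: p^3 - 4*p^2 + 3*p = (p - 1)*(p^2 - 3*p) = (p - 3)*(p - 1)*(p)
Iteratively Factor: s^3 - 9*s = (s - 3)*(s^2 + 3*s) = (s - 3)*(s + 3)*(s)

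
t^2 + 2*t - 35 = (t - 5)*(t + 7)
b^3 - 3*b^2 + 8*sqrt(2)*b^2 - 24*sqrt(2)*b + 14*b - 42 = (b - 3)*(b + sqrt(2))*(b + 7*sqrt(2))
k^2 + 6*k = k*(k + 6)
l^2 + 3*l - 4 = (l - 1)*(l + 4)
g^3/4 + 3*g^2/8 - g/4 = g*(g/4 + 1/2)*(g - 1/2)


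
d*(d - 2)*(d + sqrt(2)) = d^3 - 2*d^2 + sqrt(2)*d^2 - 2*sqrt(2)*d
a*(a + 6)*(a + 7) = a^3 + 13*a^2 + 42*a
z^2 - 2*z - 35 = (z - 7)*(z + 5)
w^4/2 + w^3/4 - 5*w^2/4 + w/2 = w*(w/2 + 1)*(w - 1)*(w - 1/2)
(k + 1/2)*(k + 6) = k^2 + 13*k/2 + 3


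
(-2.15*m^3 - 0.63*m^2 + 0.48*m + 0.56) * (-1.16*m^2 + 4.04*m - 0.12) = 2.494*m^5 - 7.9552*m^4 - 2.844*m^3 + 1.3652*m^2 + 2.2048*m - 0.0672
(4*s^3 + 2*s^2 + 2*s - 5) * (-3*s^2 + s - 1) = -12*s^5 - 2*s^4 - 8*s^3 + 15*s^2 - 7*s + 5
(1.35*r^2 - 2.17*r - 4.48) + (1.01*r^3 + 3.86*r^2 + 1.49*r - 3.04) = 1.01*r^3 + 5.21*r^2 - 0.68*r - 7.52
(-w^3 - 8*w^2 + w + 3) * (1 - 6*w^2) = 6*w^5 + 48*w^4 - 7*w^3 - 26*w^2 + w + 3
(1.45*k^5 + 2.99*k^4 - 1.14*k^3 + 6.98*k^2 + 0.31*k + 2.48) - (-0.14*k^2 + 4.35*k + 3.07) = 1.45*k^5 + 2.99*k^4 - 1.14*k^3 + 7.12*k^2 - 4.04*k - 0.59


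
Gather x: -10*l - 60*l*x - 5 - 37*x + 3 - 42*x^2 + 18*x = -10*l - 42*x^2 + x*(-60*l - 19) - 2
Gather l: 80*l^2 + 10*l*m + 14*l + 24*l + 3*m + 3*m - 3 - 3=80*l^2 + l*(10*m + 38) + 6*m - 6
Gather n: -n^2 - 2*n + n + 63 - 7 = -n^2 - n + 56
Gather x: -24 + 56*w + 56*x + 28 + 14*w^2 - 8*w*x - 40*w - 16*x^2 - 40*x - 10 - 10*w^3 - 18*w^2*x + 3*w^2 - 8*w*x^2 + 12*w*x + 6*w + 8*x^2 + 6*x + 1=-10*w^3 + 17*w^2 + 22*w + x^2*(-8*w - 8) + x*(-18*w^2 + 4*w + 22) - 5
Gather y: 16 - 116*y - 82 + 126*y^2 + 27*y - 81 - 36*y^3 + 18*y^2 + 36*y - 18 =-36*y^3 + 144*y^2 - 53*y - 165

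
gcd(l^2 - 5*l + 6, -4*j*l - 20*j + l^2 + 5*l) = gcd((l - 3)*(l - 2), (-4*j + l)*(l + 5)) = 1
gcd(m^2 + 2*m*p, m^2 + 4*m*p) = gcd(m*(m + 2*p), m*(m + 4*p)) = m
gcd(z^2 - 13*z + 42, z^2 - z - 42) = z - 7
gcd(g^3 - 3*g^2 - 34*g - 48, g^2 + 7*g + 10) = g + 2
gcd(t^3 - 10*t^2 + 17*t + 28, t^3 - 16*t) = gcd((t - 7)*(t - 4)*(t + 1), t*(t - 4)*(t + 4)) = t - 4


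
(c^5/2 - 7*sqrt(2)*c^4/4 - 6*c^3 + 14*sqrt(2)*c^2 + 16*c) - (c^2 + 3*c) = c^5/2 - 7*sqrt(2)*c^4/4 - 6*c^3 - c^2 + 14*sqrt(2)*c^2 + 13*c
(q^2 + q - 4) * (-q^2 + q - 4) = -q^4 + q^2 - 8*q + 16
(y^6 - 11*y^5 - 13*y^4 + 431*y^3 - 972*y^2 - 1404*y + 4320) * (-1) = -y^6 + 11*y^5 + 13*y^4 - 431*y^3 + 972*y^2 + 1404*y - 4320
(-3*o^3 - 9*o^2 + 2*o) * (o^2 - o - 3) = -3*o^5 - 6*o^4 + 20*o^3 + 25*o^2 - 6*o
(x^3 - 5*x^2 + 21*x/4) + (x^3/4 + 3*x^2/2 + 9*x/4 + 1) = 5*x^3/4 - 7*x^2/2 + 15*x/2 + 1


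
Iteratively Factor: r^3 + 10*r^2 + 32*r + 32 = (r + 4)*(r^2 + 6*r + 8) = (r + 4)^2*(r + 2)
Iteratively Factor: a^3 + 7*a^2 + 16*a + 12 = (a + 2)*(a^2 + 5*a + 6) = (a + 2)*(a + 3)*(a + 2)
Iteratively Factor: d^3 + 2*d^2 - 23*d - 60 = (d + 3)*(d^2 - d - 20) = (d + 3)*(d + 4)*(d - 5)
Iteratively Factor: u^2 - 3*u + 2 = (u - 1)*(u - 2)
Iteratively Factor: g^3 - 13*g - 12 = (g + 3)*(g^2 - 3*g - 4) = (g - 4)*(g + 3)*(g + 1)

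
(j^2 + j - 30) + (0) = j^2 + j - 30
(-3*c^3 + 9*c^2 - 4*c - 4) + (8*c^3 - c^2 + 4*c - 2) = 5*c^3 + 8*c^2 - 6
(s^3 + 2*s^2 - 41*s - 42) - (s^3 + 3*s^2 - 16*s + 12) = -s^2 - 25*s - 54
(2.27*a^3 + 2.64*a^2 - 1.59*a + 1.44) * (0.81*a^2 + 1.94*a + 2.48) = 1.8387*a^5 + 6.5422*a^4 + 9.4633*a^3 + 4.629*a^2 - 1.1496*a + 3.5712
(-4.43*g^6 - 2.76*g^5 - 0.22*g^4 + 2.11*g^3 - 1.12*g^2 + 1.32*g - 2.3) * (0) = 0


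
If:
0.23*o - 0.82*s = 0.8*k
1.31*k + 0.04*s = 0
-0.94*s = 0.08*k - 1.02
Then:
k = -0.03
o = 3.76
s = 1.09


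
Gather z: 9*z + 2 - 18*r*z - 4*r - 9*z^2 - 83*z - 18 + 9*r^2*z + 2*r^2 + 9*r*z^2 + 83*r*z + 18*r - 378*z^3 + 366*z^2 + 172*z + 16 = 2*r^2 + 14*r - 378*z^3 + z^2*(9*r + 357) + z*(9*r^2 + 65*r + 98)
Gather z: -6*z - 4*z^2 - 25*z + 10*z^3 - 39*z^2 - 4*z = 10*z^3 - 43*z^2 - 35*z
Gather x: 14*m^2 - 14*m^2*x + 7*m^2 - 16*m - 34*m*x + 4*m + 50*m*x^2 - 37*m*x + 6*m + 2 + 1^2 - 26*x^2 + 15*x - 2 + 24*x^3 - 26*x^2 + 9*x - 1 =21*m^2 - 6*m + 24*x^3 + x^2*(50*m - 52) + x*(-14*m^2 - 71*m + 24)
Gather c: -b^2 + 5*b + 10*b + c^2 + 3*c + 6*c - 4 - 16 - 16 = -b^2 + 15*b + c^2 + 9*c - 36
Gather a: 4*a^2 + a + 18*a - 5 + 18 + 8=4*a^2 + 19*a + 21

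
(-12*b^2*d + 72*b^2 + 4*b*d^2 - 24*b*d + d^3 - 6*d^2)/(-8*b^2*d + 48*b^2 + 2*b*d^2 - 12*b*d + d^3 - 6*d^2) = (6*b + d)/(4*b + d)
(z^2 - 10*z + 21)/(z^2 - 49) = (z - 3)/(z + 7)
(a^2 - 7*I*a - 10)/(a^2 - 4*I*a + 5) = (a - 2*I)/(a + I)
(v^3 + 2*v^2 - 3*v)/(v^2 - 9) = v*(v - 1)/(v - 3)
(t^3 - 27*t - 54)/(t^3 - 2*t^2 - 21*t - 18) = (t + 3)/(t + 1)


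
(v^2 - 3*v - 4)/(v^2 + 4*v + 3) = (v - 4)/(v + 3)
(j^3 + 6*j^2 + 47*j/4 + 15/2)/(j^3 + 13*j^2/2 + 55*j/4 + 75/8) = 2*(j + 2)/(2*j + 5)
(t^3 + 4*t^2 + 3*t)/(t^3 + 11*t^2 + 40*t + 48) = t*(t + 1)/(t^2 + 8*t + 16)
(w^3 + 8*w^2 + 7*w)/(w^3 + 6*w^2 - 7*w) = (w + 1)/(w - 1)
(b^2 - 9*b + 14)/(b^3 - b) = (b^2 - 9*b + 14)/(b^3 - b)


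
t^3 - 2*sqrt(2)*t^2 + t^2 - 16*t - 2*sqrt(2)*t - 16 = (t + 1)*(t - 4*sqrt(2))*(t + 2*sqrt(2))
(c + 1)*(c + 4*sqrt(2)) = c^2 + c + 4*sqrt(2)*c + 4*sqrt(2)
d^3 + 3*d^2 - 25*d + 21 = (d - 3)*(d - 1)*(d + 7)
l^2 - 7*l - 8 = (l - 8)*(l + 1)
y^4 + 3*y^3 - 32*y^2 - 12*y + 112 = (y - 4)*(y - 2)*(y + 2)*(y + 7)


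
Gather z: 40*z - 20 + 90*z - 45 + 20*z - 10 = 150*z - 75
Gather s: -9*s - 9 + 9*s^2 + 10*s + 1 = 9*s^2 + s - 8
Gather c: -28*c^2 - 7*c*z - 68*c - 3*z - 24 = -28*c^2 + c*(-7*z - 68) - 3*z - 24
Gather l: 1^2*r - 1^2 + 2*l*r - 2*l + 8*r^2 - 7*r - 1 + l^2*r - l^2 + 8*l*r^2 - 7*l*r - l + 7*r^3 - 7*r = l^2*(r - 1) + l*(8*r^2 - 5*r - 3) + 7*r^3 + 8*r^2 - 13*r - 2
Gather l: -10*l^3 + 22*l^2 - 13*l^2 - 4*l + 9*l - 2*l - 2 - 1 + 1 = -10*l^3 + 9*l^2 + 3*l - 2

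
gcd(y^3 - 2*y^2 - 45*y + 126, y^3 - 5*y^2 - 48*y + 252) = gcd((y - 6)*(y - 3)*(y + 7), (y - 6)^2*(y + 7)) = y^2 + y - 42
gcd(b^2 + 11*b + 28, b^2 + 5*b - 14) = b + 7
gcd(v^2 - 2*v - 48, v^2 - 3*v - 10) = 1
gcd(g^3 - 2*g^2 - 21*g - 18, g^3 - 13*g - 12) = g^2 + 4*g + 3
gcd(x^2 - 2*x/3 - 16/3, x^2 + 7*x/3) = 1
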